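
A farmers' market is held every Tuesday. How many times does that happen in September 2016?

4

September 1, 2016 is a Thursday.
That's 30 days from start to end, counting both.
30 = 7 × 4 + 2, so there are 4 full weeks plus 2 extra days.
Each full week contributes one Tuesday: 4 so far.
The 2 extra days are Thursday, Friday — none qualify.
Total: 4 + 0 = 4.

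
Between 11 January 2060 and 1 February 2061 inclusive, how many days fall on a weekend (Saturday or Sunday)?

111

11 January 2060 is a Sunday.
The range spans 388 days (inclusive of both endpoints).
388 = 7 × 55 + 3, so there are 55 full weeks plus 3 extra days.
Each full week contributes 2 weekend days (Sat, Sun): 55 × 2 = 110.
The 3 extra days are Sunday, Monday, Tuesday — 1 of them qualifies.
Total: 110 + 1 = 111.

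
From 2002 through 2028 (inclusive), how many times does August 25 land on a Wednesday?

4

Day of week of August 25 in each year:
2002: Sun, 2003: Mon, 2004: Wed ✓, 2005: Thu, 2006: Fri, 2007: Sat, 2008: Mon, 2009: Tue, 2010: Wed ✓, 2011: Thu, 2012: Sat, 2013: Sun, 2014: Mon, 2015: Tue, 2016: Thu, 2017: Fri, 2018: Sat, 2019: Sun, 2020: Tue, 2021: Wed ✓, 2022: Thu, 2023: Fri, 2024: Sun, 2025: Mon, 2026: Tue, 2027: Wed ✓, 2028: Fri
Wednesdays: 2004, 2010, 2021, 2027.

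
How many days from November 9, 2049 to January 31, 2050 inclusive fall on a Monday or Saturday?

24

November 9, 2049 is a Tuesday.
The range spans 84 days (inclusive of both endpoints).
84 = 7 × 12, so the span is exactly 12 full weeks.
Each full week contributes 2 days from the set (Mon, Sat): 12 × 2 = 24.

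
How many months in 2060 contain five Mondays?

4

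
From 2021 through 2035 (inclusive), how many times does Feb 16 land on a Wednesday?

Day of week of February 16 in each year:
2021: Tue, 2022: Wed ✓, 2023: Thu, 2024: Fri, 2025: Sun, 2026: Mon, 2027: Tue, 2028: Wed ✓, 2029: Fri, 2030: Sat, 2031: Sun, 2032: Mon, 2033: Wed ✓, 2034: Thu, 2035: Fri
Wednesdays: 2022, 2028, 2033.

3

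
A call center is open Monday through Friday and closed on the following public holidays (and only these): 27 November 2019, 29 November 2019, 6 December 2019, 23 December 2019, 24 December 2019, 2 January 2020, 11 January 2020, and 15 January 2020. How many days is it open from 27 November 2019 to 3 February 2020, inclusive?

42 business days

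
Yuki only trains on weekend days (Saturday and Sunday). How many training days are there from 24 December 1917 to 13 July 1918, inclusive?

24 December 1917 is a Monday.
From 24 December 1917 to 13 July 1918 is 202 days inclusive.
202 = 7 × 28 + 6, so there are 28 full weeks plus 6 extra days.
Each full week contributes 2 weekend days (Sat, Sun): 28 × 2 = 56.
The 6 extra days are Monday, Tuesday, Wednesday, Thursday, Friday, Saturday — 1 of them qualifies.
Total: 56 + 1 = 57.

57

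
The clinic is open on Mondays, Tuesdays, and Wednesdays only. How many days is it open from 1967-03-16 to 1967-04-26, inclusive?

18

1967-03-16 is a Thursday.
The range spans 42 days (inclusive of both endpoints).
42 = 7 × 6, so the span is exactly 6 full weeks.
Each full week contributes 3 days from the set (Mon, Tue, Wed): 6 × 3 = 18.
Total: 18.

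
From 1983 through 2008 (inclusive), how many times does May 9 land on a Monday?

4

Day of week of May 9 in each year:
1983: Mon ✓, 1984: Wed, 1985: Thu, 1986: Fri, 1987: Sat, 1988: Mon ✓, 1989: Tue, 1990: Wed, 1991: Thu, 1992: Sat, 1993: Sun, 1994: Mon ✓, 1995: Tue, 1996: Thu, 1997: Fri, 1998: Sat, 1999: Sun, 2000: Tue, 2001: Wed, 2002: Thu, 2003: Fri, 2004: Sun, 2005: Mon ✓, 2006: Tue, 2007: Wed, 2008: Fri
Mondays: 1983, 1988, 1994, 2005.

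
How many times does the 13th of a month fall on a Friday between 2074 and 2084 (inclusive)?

Friday-the-13ths by year:
2074: Apr, Jul
2075: Sep, Dec
2076: Mar, Nov
2077: Aug
2078: May
2079: Jan, Oct
2080: Sep, Dec
2081: Jun
2082: Feb, Mar, Nov
2083: Aug
2084: Oct

18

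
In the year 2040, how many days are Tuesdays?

1 January 2040 is a Sunday.
From 1 January 2040 to 31 December 2040 is 366 days inclusive.
366 = 7 × 52 + 2, so there are 52 full weeks plus 2 extra days.
Each full week contributes one Tuesday: 52 so far.
The 2 extra days are Sunday, Monday — none qualify.
Total: 52 + 0 = 52.

52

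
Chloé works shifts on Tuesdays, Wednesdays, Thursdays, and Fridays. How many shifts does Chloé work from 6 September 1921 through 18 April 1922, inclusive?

129

6 September 1921 is a Tuesday.
From 6 September 1921 to 18 April 1922 is 225 days inclusive.
225 = 7 × 32 + 1, so there are 32 full weeks plus 1 extra day.
Each full week contributes 4 days from the set (Tue, Wed, Thu, Fri): 32 × 4 = 128.
The 1 extra day is Tuesday — 1 of them qualifies.
Total: 128 + 1 = 129.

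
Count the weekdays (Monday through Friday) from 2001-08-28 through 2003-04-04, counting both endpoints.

419 weekdays

2001-08-28 is a Tuesday.
That's 585 days from start to end, counting both.
585 = 7 × 83 + 4, so there are 83 full weeks plus 4 extra days.
Each full week contributes 5 weekdays (Mon–Fri): 83 × 5 = 415.
The 4 extra days are Tuesday, Wednesday, Thursday, Friday — 4 of them qualify.
Total: 415 + 4 = 419.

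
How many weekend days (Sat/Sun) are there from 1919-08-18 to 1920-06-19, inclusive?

1919-08-18 is a Monday.
The range spans 307 days (inclusive of both endpoints).
307 = 7 × 43 + 6, so there are 43 full weeks plus 6 extra days.
Each full week contributes 2 weekend days (Sat, Sun): 43 × 2 = 86.
The 6 extra days are Mon, Tue, Wed, Thu, Fri, Sat — 1 of them qualifies.
Total: 86 + 1 = 87.

87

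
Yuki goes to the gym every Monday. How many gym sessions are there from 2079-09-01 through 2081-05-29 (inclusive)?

2079-09-01 is a Friday.
From 2079-09-01 to 2081-05-29 is 637 days inclusive.
637 = 7 × 91, so the span is exactly 91 full weeks.
Each full week contributes one Monday: 91 so far.

91 Mondays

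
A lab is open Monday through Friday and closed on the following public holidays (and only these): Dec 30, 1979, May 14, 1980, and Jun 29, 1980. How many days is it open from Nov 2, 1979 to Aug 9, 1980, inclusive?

Nov 2, 1979 is a Friday.
From Nov 2, 1979 to Aug 9, 1980 is 282 days inclusive.
282 = 7 × 40 + 2, so there are 40 full weeks plus 2 extra days.
Each full week contributes 5 weekdays (Mon–Fri): 40 × 5 = 200.
The 2 extra days are Friday, Saturday — 1 of them qualifies.
Total: 200 + 1 = 201.
Holidays: Dec 30, 1979 (Sun); May 14, 1980 (Wed); Jun 29, 1980 (Sun).
1 of the 3 holidays fall on weekdays; the rest are weekends and were already excluded.
Business days: 201 − 1 = 200.

200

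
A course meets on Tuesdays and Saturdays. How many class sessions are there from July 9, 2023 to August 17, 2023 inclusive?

July 9, 2023 is a Sunday.
That's 40 days from start to end, counting both.
40 = 7 × 5 + 5, so there are 5 full weeks plus 5 extra days.
Each full week contributes 2 days from the set (Tue, Sat): 5 × 2 = 10.
The 5 extra days are Sun, Mon, Tue, Wed, Thu — 1 of them qualifies.
Total: 10 + 1 = 11.

11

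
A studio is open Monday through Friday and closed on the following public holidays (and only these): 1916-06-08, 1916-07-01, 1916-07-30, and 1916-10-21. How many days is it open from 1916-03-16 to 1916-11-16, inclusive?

175 business days

1916-03-16 is a Thursday.
From 1916-03-16 to 1916-11-16 is 246 days inclusive.
246 = 7 × 35 + 1, so there are 35 full weeks plus 1 extra day.
Each full week contributes 5 weekdays (Mon–Fri): 35 × 5 = 175.
The 1 extra day is Thursday — 1 of them qualifies.
Total: 175 + 1 = 176.
Holidays: 1916-06-08 (Thu); 1916-07-01 (Sat); 1916-07-30 (Sun); 1916-10-21 (Sat).
1 of the 4 holidays fall on weekdays; the rest are weekends and were already excluded.
Business days: 176 − 1 = 175.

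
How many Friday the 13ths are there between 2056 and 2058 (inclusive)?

5

Friday-the-13ths by year:
2056: Oct
2057: Apr, Jul
2058: Sep, Dec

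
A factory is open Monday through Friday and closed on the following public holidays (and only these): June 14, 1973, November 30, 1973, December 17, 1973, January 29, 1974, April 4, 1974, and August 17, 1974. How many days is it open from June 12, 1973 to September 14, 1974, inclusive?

June 12, 1973 is a Tuesday.
That's 460 days from start to end, counting both.
460 = 7 × 65 + 5, so there are 65 full weeks plus 5 extra days.
Each full week contributes 5 weekdays (Mon–Fri): 65 × 5 = 325.
The 5 extra days are Tuesday, Wednesday, Thursday, Friday, Saturday — 4 of them qualify.
Total: 325 + 4 = 329.
Holidays: June 14, 1973 (Thu); November 30, 1973 (Fri); December 17, 1973 (Mon); January 29, 1974 (Tue); April 4, 1974 (Thu); August 17, 1974 (Sat).
5 of the 6 holidays fall on weekdays; the rest are weekends and were already excluded.
Business days: 329 − 5 = 324.

324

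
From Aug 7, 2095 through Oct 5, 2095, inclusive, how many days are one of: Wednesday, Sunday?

Aug 7, 2095 is a Sunday.
From Aug 7, 2095 to Oct 5, 2095 is 60 days inclusive.
60 = 7 × 8 + 4, so there are 8 full weeks plus 4 extra days.
Each full week contributes 2 days from the set (Wed, Sun): 8 × 2 = 16.
The 4 extra days are Sun, Mon, Tue, Wed — 2 of them qualify.
Total: 16 + 2 = 18.

18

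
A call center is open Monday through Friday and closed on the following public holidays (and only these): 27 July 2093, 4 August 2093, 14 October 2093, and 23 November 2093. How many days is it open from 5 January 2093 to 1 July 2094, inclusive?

5 January 2093 is a Monday.
That's 543 days from start to end, counting both.
543 = 7 × 77 + 4, so there are 77 full weeks plus 4 extra days.
Each full week contributes 5 weekdays (Mon–Fri): 77 × 5 = 385.
The 4 extra days are Mon, Tue, Wed, Thu — 4 of them qualify.
Total: 385 + 4 = 389.
Holidays: 27 July 2093 (Mon); 4 August 2093 (Tue); 14 October 2093 (Wed); 23 November 2093 (Mon).
All 4 holidays fall on weekdays, so subtract 4.
Business days: 389 − 4 = 385.

385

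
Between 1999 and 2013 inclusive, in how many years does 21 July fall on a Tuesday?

Day of week of July 21 in each year:
1999: Wed, 2000: Fri, 2001: Sat, 2002: Sun, 2003: Mon, 2004: Wed, 2005: Thu, 2006: Fri, 2007: Sat, 2008: Mon, 2009: Tue ✓, 2010: Wed, 2011: Thu, 2012: Sat, 2013: Sun
Tuesdays: 2009.

1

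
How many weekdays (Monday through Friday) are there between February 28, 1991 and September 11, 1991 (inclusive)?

140

February 28, 1991 is a Thursday.
From February 28, 1991 to September 11, 1991 is 196 days inclusive.
196 = 7 × 28, so the span is exactly 28 full weeks.
Each full week contributes 5 weekdays (Mon–Fri): 28 × 5 = 140.
Total: 140.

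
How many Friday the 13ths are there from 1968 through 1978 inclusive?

Friday-the-13ths by year:
1968: Sep, Dec
1969: Jun
1970: Feb, Mar, Nov
1971: Aug
1972: Oct
1973: Apr, Jul
1974: Sep, Dec
1975: Jun
1976: Feb, Aug
1977: May
1978: Jan, Oct

18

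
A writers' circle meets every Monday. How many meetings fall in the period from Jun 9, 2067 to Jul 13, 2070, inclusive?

161 Mondays

Jun 9, 2067 is a Thursday.
That's 1131 days from start to end, counting both.
1131 = 7 × 161 + 4, so there are 161 full weeks plus 4 extra days.
Each full week contributes one Monday: 161 so far.
The 4 extra days are Thu, Fri, Sat, Sun — none qualify.
Total: 161 + 0 = 161.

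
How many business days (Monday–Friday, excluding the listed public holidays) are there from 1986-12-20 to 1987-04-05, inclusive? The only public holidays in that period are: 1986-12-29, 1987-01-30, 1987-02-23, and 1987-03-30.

71

1986-12-20 is a Saturday.
From 1986-12-20 to 1987-04-05 is 107 days inclusive.
107 = 7 × 15 + 2, so there are 15 full weeks plus 2 extra days.
Each full week contributes 5 weekdays (Mon–Fri): 15 × 5 = 75.
The 2 extra days are Sat, Sun — none qualify.
Total: 75 + 0 = 75.
Holidays: 1986-12-29 (Mon); 1987-01-30 (Fri); 1987-02-23 (Mon); 1987-03-30 (Mon).
All 4 holidays fall on weekdays, so subtract 4.
Business days: 75 − 4 = 71.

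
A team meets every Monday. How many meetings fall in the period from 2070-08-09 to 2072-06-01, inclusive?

2070-08-09 is a Saturday.
The range spans 663 days (inclusive of both endpoints).
663 = 7 × 94 + 5, so there are 94 full weeks plus 5 extra days.
Each full week contributes one Monday: 94 so far.
The 5 extra days are Sat, Sun, Mon, Tue, Wed — 1 of them qualifies.
Total: 94 + 1 = 95.

95 Mondays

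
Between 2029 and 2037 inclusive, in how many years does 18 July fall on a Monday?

1

Day of week of July 18 in each year:
2029: Wed, 2030: Thu, 2031: Fri, 2032: Sun, 2033: Mon ✓, 2034: Tue, 2035: Wed, 2036: Fri, 2037: Sat
Mondays: 2033.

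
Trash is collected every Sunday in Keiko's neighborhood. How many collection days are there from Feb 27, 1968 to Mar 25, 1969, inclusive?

Feb 27, 1968 is a Tuesday.
The range spans 393 days (inclusive of both endpoints).
393 = 7 × 56 + 1, so there are 56 full weeks plus 1 extra day.
Each full week contributes one Sunday: 56 so far.
The 1 extra day is Tuesday — none qualify.
Total: 56 + 0 = 56.

56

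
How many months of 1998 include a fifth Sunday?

A month has five Sundays exactly when Sunday falls within its first (length − 28) days.
Jan: 31 days, starts Thu → 5 of Thu, Fri, Sat
Feb: 28 days, starts Sun → 5 of (none)
Mar: 31 days, starts Sun → 5 of Sun, Mon, Tue ✓
Apr: 30 days, starts Wed → 5 of Wed, Thu
May: 31 days, starts Fri → 5 of Fri, Sat, Sun ✓
Jun: 30 days, starts Mon → 5 of Mon, Tue
Jul: 31 days, starts Wed → 5 of Wed, Thu, Fri
Aug: 31 days, starts Sat → 5 of Sat, Sun, Mon ✓
Sep: 30 days, starts Tue → 5 of Tue, Wed
Oct: 31 days, starts Thu → 5 of Thu, Fri, Sat
Nov: 30 days, starts Sun → 5 of Sun, Mon ✓
Dec: 31 days, starts Tue → 5 of Tue, Wed, Thu
Months with five Sundays: Mar, May, Aug, Nov.

4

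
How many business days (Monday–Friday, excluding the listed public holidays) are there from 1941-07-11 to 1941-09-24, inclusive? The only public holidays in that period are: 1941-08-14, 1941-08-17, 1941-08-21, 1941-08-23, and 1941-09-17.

1941-07-11 is a Friday.
From 1941-07-11 to 1941-09-24 is 76 days inclusive.
76 = 7 × 10 + 6, so there are 10 full weeks plus 6 extra days.
Each full week contributes 5 weekdays (Mon–Fri): 10 × 5 = 50.
The 6 extra days are Fri, Sat, Sun, Mon, Tue, Wed — 4 of them qualify.
Total: 50 + 4 = 54.
Holidays: 1941-08-14 (Thu); 1941-08-17 (Sun); 1941-08-21 (Thu); 1941-08-23 (Sat); 1941-09-17 (Wed).
3 of the 5 holidays fall on weekdays; the rest are weekends and were already excluded.
Business days: 54 − 3 = 51.

51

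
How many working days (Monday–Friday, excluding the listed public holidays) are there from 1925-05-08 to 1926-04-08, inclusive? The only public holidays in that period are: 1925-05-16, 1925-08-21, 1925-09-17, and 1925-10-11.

1925-05-08 is a Friday.
From 1925-05-08 to 1926-04-08 is 336 days inclusive.
336 = 7 × 48, so the span is exactly 48 full weeks.
Each full week contributes 5 weekdays (Mon–Fri): 48 × 5 = 240.
Holidays: 1925-05-16 (Sat); 1925-08-21 (Fri); 1925-09-17 (Thu); 1925-10-11 (Sun).
2 of the 4 holidays fall on weekdays; the rest are weekends and were already excluded.
Business days: 240 − 2 = 238.

238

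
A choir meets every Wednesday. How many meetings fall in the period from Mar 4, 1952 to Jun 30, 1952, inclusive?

Mar 4, 1952 is a Tuesday.
That's 119 days from start to end, counting both.
119 = 7 × 17, so the span is exactly 17 full weeks.
Each full week contributes one Wednesday: 17 so far.

17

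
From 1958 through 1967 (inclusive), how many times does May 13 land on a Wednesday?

2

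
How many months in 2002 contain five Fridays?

4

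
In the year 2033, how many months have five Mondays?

4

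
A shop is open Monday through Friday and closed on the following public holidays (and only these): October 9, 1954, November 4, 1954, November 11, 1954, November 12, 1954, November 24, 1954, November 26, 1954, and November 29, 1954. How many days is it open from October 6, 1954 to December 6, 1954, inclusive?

October 6, 1954 is a Wednesday.
That's 62 days from start to end, counting both.
62 = 7 × 8 + 6, so there are 8 full weeks plus 6 extra days.
Each full week contributes 5 weekdays (Mon–Fri): 8 × 5 = 40.
The 6 extra days are Wed, Thu, Fri, Sat, Sun, Mon — 4 of them qualify.
Total: 40 + 4 = 44.
Holidays: October 9, 1954 (Sat); November 4, 1954 (Thu); November 11, 1954 (Thu); November 12, 1954 (Fri); November 24, 1954 (Wed); November 26, 1954 (Fri); November 29, 1954 (Mon).
6 of the 7 holidays fall on weekdays; the rest are weekends and were already excluded.
Business days: 44 − 6 = 38.

38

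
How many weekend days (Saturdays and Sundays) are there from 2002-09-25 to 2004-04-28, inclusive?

2002-09-25 is a Wednesday.
The range spans 582 days (inclusive of both endpoints).
582 = 7 × 83 + 1, so there are 83 full weeks plus 1 extra day.
Each full week contributes 2 weekend days (Sat, Sun): 83 × 2 = 166.
The 1 extra day is Wed — none qualify.
Total: 166 + 0 = 166.

166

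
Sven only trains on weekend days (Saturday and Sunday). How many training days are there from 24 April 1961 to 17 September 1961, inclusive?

24 April 1961 is a Monday.
The range spans 147 days (inclusive of both endpoints).
147 = 7 × 21, so the span is exactly 21 full weeks.
Each full week contributes 2 weekend days (Sat, Sun): 21 × 2 = 42.

42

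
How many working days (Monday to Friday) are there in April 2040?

Apr 1, 2040 is a Sunday.
That's 30 days from start to end, counting both.
30 = 7 × 4 + 2, so there are 4 full weeks plus 2 extra days.
Each full week contributes 5 weekdays (Mon–Fri): 4 × 5 = 20.
The 2 extra days are Sunday, Monday — 1 of them qualifies.
Total: 20 + 1 = 21.

21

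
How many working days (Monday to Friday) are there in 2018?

Jan 1, 2018 is a Monday.
That's 365 days from start to end, counting both.
365 = 7 × 52 + 1, so there are 52 full weeks plus 1 extra day.
Each full week contributes 5 weekdays (Mon–Fri): 52 × 5 = 260.
The 1 extra day is Mon — 1 of them qualifies.
Total: 260 + 1 = 261.

261 weekdays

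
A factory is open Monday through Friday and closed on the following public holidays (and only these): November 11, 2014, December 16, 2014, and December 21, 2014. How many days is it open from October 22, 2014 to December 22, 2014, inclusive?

October 22, 2014 is a Wednesday.
The range spans 62 days (inclusive of both endpoints).
62 = 7 × 8 + 6, so there are 8 full weeks plus 6 extra days.
Each full week contributes 5 weekdays (Mon–Fri): 8 × 5 = 40.
The 6 extra days are Wednesday, Thursday, Friday, Saturday, Sunday, Monday — 4 of them qualify.
Total: 40 + 4 = 44.
Holidays: November 11, 2014 (Tue); December 16, 2014 (Tue); December 21, 2014 (Sun).
2 of the 3 holidays fall on weekdays; the rest are weekends and were already excluded.
Business days: 44 − 2 = 42.

42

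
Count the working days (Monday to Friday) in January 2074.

23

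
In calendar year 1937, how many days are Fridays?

53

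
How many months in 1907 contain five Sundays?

A month has five Sundays exactly when Sunday falls within its first (length − 28) days.
Jan: 31 days, starts Tue → 5 of Tue, Wed, Thu
Feb: 28 days, starts Fri → 5 of (none)
Mar: 31 days, starts Fri → 5 of Fri, Sat, Sun ✓
Apr: 30 days, starts Mon → 5 of Mon, Tue
May: 31 days, starts Wed → 5 of Wed, Thu, Fri
Jun: 30 days, starts Sat → 5 of Sat, Sun ✓
Jul: 31 days, starts Mon → 5 of Mon, Tue, Wed
Aug: 31 days, starts Thu → 5 of Thu, Fri, Sat
Sep: 30 days, starts Sun → 5 of Sun, Mon ✓
Oct: 31 days, starts Tue → 5 of Tue, Wed, Thu
Nov: 30 days, starts Fri → 5 of Fri, Sat
Dec: 31 days, starts Sun → 5 of Sun, Mon, Tue ✓
Months with five Sundays: Mar, Jun, Sep, Dec.

4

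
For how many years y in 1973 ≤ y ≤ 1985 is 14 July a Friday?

Day of week of July 14 in each year:
1973: Sat, 1974: Sun, 1975: Mon, 1976: Wed, 1977: Thu, 1978: Fri ✓, 1979: Sat, 1980: Mon, 1981: Tue, 1982: Wed, 1983: Thu, 1984: Sat, 1985: Sun
Fridays: 1978.

1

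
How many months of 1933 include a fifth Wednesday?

4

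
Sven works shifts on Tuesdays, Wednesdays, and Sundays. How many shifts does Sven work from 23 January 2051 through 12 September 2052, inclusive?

257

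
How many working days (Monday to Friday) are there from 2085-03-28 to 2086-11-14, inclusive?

2085-03-28 is a Wednesday.
From 2085-03-28 to 2086-11-14 is 597 days inclusive.
597 = 7 × 85 + 2, so there are 85 full weeks plus 2 extra days.
Each full week contributes 5 weekdays (Mon–Fri): 85 × 5 = 425.
The 2 extra days are Wed, Thu — 2 of them qualify.
Total: 425 + 2 = 427.

427 weekdays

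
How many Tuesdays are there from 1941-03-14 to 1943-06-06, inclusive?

1941-03-14 is a Friday.
That's 815 days from start to end, counting both.
815 = 7 × 116 + 3, so there are 116 full weeks plus 3 extra days.
Each full week contributes one Tuesday: 116 so far.
The 3 extra days are Friday, Saturday, Sunday — none qualify.
Total: 116 + 0 = 116.

116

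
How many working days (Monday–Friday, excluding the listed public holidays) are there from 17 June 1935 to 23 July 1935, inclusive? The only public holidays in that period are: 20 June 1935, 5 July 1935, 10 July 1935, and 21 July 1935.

24 working days

17 June 1935 is a Monday.
That's 37 days from start to end, counting both.
37 = 7 × 5 + 2, so there are 5 full weeks plus 2 extra days.
Each full week contributes 5 weekdays (Mon–Fri): 5 × 5 = 25.
The 2 extra days are Monday, Tuesday — 2 of them qualify.
Total: 25 + 2 = 27.
Holidays: 20 June 1935 (Thu); 5 July 1935 (Fri); 10 July 1935 (Wed); 21 July 1935 (Sun).
3 of the 4 holidays fall on weekdays; the rest are weekends and were already excluded.
Business days: 27 − 3 = 24.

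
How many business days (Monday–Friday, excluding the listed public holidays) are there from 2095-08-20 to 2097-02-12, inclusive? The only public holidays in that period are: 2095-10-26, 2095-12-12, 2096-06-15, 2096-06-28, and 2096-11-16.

2095-08-20 is a Saturday.
That's 543 days from start to end, counting both.
543 = 7 × 77 + 4, so there are 77 full weeks plus 4 extra days.
Each full week contributes 5 weekdays (Mon–Fri): 77 × 5 = 385.
The 4 extra days are Sat, Sun, Mon, Tue — 2 of them qualify.
Total: 385 + 2 = 387.
Holidays: 2095-10-26 (Wed); 2095-12-12 (Mon); 2096-06-15 (Fri); 2096-06-28 (Thu); 2096-11-16 (Fri).
All 5 holidays fall on weekdays, so subtract 5.
Business days: 387 − 5 = 382.

382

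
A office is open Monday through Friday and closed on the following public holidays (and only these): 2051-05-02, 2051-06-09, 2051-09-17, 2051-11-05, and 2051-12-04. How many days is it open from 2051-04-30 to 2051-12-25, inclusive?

168

2051-04-30 is a Sunday.
The range spans 240 days (inclusive of both endpoints).
240 = 7 × 34 + 2, so there are 34 full weeks plus 2 extra days.
Each full week contributes 5 weekdays (Mon–Fri): 34 × 5 = 170.
The 2 extra days are Sun, Mon — 1 of them qualifies.
Total: 170 + 1 = 171.
Holidays: 2051-05-02 (Tue); 2051-06-09 (Fri); 2051-09-17 (Sun); 2051-11-05 (Sun); 2051-12-04 (Mon).
3 of the 5 holidays fall on weekdays; the rest are weekends and were already excluded.
Business days: 171 − 3 = 168.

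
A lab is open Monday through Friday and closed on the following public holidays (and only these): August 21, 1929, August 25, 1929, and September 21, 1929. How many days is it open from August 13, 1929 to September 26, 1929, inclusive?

August 13, 1929 is a Tuesday.
The range spans 45 days (inclusive of both endpoints).
45 = 7 × 6 + 3, so there are 6 full weeks plus 3 extra days.
Each full week contributes 5 weekdays (Mon–Fri): 6 × 5 = 30.
The 3 extra days are Tue, Wed, Thu — 3 of them qualify.
Total: 30 + 3 = 33.
Holidays: August 21, 1929 (Wed); August 25, 1929 (Sun); September 21, 1929 (Sat).
1 of the 3 holidays fall on weekdays; the rest are weekends and were already excluded.
Business days: 33 − 1 = 32.

32 working days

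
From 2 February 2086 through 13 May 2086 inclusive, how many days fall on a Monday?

15

2 February 2086 is a Saturday.
The range spans 101 days (inclusive of both endpoints).
101 = 7 × 14 + 3, so there are 14 full weeks plus 3 extra days.
Each full week contributes one Monday: 14 so far.
The 3 extra days are Saturday, Sunday, Monday — 1 of them qualifies.
Total: 14 + 1 = 15.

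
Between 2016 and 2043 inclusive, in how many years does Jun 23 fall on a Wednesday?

4

Day of week of June 23 in each year:
2016: Thu, 2017: Fri, 2018: Sat, 2019: Sun, 2020: Tue, 2021: Wed ✓, 2022: Thu, 2023: Fri, 2024: Sun, 2025: Mon, 2026: Tue, 2027: Wed ✓, 2028: Fri, 2029: Sat, 2030: Sun, 2031: Mon, 2032: Wed ✓, 2033: Thu, 2034: Fri, 2035: Sat, 2036: Mon, 2037: Tue, 2038: Wed ✓, 2039: Thu, 2040: Sat, 2041: Sun, 2042: Mon, 2043: Tue
Wednesdays: 2021, 2027, 2032, 2038.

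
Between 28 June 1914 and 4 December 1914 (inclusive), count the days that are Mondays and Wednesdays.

46

28 June 1914 is a Sunday.
From 28 June 1914 to 4 December 1914 is 160 days inclusive.
160 = 7 × 22 + 6, so there are 22 full weeks plus 6 extra days.
Each full week contributes 2 days from the set (Mon, Wed): 22 × 2 = 44.
The 6 extra days are Sun, Mon, Tue, Wed, Thu, Fri — 2 of them qualify.
Total: 44 + 2 = 46.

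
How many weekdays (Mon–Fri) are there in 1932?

January 1, 1932 is a Friday.
From January 1, 1932 to December 31, 1932 is 366 days inclusive.
366 = 7 × 52 + 2, so there are 52 full weeks plus 2 extra days.
Each full week contributes 5 weekdays (Mon–Fri): 52 × 5 = 260.
The 2 extra days are Fri, Sat — 1 of them qualifies.
Total: 260 + 1 = 261.

261 weekdays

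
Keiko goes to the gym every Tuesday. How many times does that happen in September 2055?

Sep 1, 2055 is a Wednesday.
That's 30 days from start to end, counting both.
30 = 7 × 4 + 2, so there are 4 full weeks plus 2 extra days.
Each full week contributes one Tuesday: 4 so far.
The 2 extra days are Wednesday, Thursday — none qualify.
Total: 4 + 0 = 4.

4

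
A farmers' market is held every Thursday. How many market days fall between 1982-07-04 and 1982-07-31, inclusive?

4

1982-07-04 is a Sunday.
From 1982-07-04 to 1982-07-31 is 28 days inclusive.
28 = 7 × 4, so the span is exactly 4 full weeks.
Each full week contributes one Thursday: 4 so far.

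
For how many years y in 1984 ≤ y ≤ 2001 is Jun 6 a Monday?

2

Day of week of June 6 in each year:
1984: Wed, 1985: Thu, 1986: Fri, 1987: Sat, 1988: Mon ✓, 1989: Tue, 1990: Wed, 1991: Thu, 1992: Sat, 1993: Sun, 1994: Mon ✓, 1995: Tue, 1996: Thu, 1997: Fri, 1998: Sat, 1999: Sun, 2000: Tue, 2001: Wed
Mondays: 1988, 1994.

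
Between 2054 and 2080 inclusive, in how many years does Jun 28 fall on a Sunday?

Day of week of June 28 in each year:
2054: Sun ✓, 2055: Mon, 2056: Wed, 2057: Thu, 2058: Fri, 2059: Sat, 2060: Mon, 2061: Tue, 2062: Wed, 2063: Thu, 2064: Sat, 2065: Sun ✓, 2066: Mon, 2067: Tue, 2068: Thu, 2069: Fri, 2070: Sat, 2071: Sun ✓, 2072: Tue, 2073: Wed, 2074: Thu, 2075: Fri, 2076: Sun ✓, 2077: Mon, 2078: Tue, 2079: Wed, 2080: Fri
Sundays: 2054, 2065, 2071, 2076.

4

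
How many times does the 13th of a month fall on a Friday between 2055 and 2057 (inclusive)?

4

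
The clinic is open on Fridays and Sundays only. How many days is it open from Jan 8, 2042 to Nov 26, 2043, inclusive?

196

Jan 8, 2042 is a Wednesday.
The range spans 688 days (inclusive of both endpoints).
688 = 7 × 98 + 2, so there are 98 full weeks plus 2 extra days.
Each full week contributes 2 days from the set (Fri, Sun): 98 × 2 = 196.
The 2 extra days are Wed, Thu — none qualify.
Total: 196 + 0 = 196.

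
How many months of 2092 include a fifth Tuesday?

5

A month has five Tuesdays exactly when Tuesday falls within its first (length − 28) days.
Jan: 31 days, starts Tue → 5 of Tue, Wed, Thu ✓
Feb: 29 days, starts Fri → 5 of Fri
Mar: 31 days, starts Sat → 5 of Sat, Sun, Mon
Apr: 30 days, starts Tue → 5 of Tue, Wed ✓
May: 31 days, starts Thu → 5 of Thu, Fri, Sat
Jun: 30 days, starts Sun → 5 of Sun, Mon
Jul: 31 days, starts Tue → 5 of Tue, Wed, Thu ✓
Aug: 31 days, starts Fri → 5 of Fri, Sat, Sun
Sep: 30 days, starts Mon → 5 of Mon, Tue ✓
Oct: 31 days, starts Wed → 5 of Wed, Thu, Fri
Nov: 30 days, starts Sat → 5 of Sat, Sun
Dec: 31 days, starts Mon → 5 of Mon, Tue, Wed ✓
Months with five Tuesdays: Jan, Apr, Jul, Sep, Dec.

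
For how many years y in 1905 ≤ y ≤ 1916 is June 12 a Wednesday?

Day of week of June 12 in each year:
1905: Mon, 1906: Tue, 1907: Wed ✓, 1908: Fri, 1909: Sat, 1910: Sun, 1911: Mon, 1912: Wed ✓, 1913: Thu, 1914: Fri, 1915: Sat, 1916: Mon
Wednesdays: 1907, 1912.

2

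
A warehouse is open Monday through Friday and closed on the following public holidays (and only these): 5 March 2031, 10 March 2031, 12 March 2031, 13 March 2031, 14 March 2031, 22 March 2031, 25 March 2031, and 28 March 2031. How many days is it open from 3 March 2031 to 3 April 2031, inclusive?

3 March 2031 is a Monday.
That's 32 days from start to end, counting both.
32 = 7 × 4 + 4, so there are 4 full weeks plus 4 extra days.
Each full week contributes 5 weekdays (Mon–Fri): 4 × 5 = 20.
The 4 extra days are Mon, Tue, Wed, Thu — 4 of them qualify.
Total: 20 + 4 = 24.
Holidays: 5 March 2031 (Wed); 10 March 2031 (Mon); 12 March 2031 (Wed); 13 March 2031 (Thu); 14 March 2031 (Fri); 22 March 2031 (Sat); 25 March 2031 (Tue); 28 March 2031 (Fri).
7 of the 8 holidays fall on weekdays; the rest are weekends and were already excluded.
Business days: 24 − 7 = 17.

17 business days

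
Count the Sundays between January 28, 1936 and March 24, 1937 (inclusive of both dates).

January 28, 1936 is a Tuesday.
The range spans 422 days (inclusive of both endpoints).
422 = 7 × 60 + 2, so there are 60 full weeks plus 2 extra days.
Each full week contributes one Sunday: 60 so far.
The 2 extra days are Tue, Wed — none qualify.
Total: 60 + 0 = 60.

60 Sundays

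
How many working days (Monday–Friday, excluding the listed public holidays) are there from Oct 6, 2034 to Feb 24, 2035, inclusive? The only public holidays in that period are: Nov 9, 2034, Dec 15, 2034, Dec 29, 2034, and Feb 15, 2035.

97 working days

Oct 6, 2034 is a Friday.
From Oct 6, 2034 to Feb 24, 2035 is 142 days inclusive.
142 = 7 × 20 + 2, so there are 20 full weeks plus 2 extra days.
Each full week contributes 5 weekdays (Mon–Fri): 20 × 5 = 100.
The 2 extra days are Friday, Saturday — 1 of them qualifies.
Total: 100 + 1 = 101.
Holidays: Nov 9, 2034 (Thu); Dec 15, 2034 (Fri); Dec 29, 2034 (Fri); Feb 15, 2035 (Thu).
All 4 holidays fall on weekdays, so subtract 4.
Business days: 101 − 4 = 97.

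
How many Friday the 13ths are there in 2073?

2

The 13th falls on a Friday when the month's 13th has weekday Fri.
Jan 13 is Fri ✓; Feb 13 is Mon; Mar 13 is Mon; Apr 13 is Thu; May 13 is Sat; Jun 13 is Tue; Jul 13 is Thu; Aug 13 is Sun; Sep 13 is Wed; Oct 13 is Fri ✓; Nov 13 is Mon; Dec 13 is Wed.
Friday the 13ths: Jan, Oct.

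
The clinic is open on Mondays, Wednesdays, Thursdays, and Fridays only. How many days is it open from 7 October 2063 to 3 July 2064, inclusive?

155

7 October 2063 is a Sunday.
That's 271 days from start to end, counting both.
271 = 7 × 38 + 5, so there are 38 full weeks plus 5 extra days.
Each full week contributes 4 days from the set (Mon, Wed, Thu, Fri): 38 × 4 = 152.
The 5 extra days are Sun, Mon, Tue, Wed, Thu — 3 of them qualify.
Total: 152 + 3 = 155.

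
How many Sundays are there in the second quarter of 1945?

1945-04-01 is a Sunday.
From 1945-04-01 to 1945-06-30 is 91 days inclusive.
91 = 7 × 13, so the span is exactly 13 full weeks.
Each full week contributes one Sunday: 13 so far.
Total: 13.

13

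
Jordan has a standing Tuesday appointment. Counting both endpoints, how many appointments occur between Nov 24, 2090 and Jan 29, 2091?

9 Tuesdays

Nov 24, 2090 is a Friday.
That's 67 days from start to end, counting both.
67 = 7 × 9 + 4, so there are 9 full weeks plus 4 extra days.
Each full week contributes one Tuesday: 9 so far.
The 4 extra days are Fri, Sat, Sun, Mon — none qualify.
Total: 9 + 0 = 9.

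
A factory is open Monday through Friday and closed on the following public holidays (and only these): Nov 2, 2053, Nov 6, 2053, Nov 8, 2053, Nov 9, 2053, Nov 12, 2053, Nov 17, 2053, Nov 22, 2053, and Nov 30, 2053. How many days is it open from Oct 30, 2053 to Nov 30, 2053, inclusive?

19 business days

Oct 30, 2053 is a Thursday.
From Oct 30, 2053 to Nov 30, 2053 is 32 days inclusive.
32 = 7 × 4 + 4, so there are 4 full weeks plus 4 extra days.
Each full week contributes 5 weekdays (Mon–Fri): 4 × 5 = 20.
The 4 extra days are Thu, Fri, Sat, Sun — 2 of them qualify.
Total: 20 + 2 = 22.
Holidays: Nov 2, 2053 (Sun); Nov 6, 2053 (Thu); Nov 8, 2053 (Sat); Nov 9, 2053 (Sun); Nov 12, 2053 (Wed); Nov 17, 2053 (Mon); Nov 22, 2053 (Sat); Nov 30, 2053 (Sun).
3 of the 8 holidays fall on weekdays; the rest are weekends and were already excluded.
Business days: 22 − 3 = 19.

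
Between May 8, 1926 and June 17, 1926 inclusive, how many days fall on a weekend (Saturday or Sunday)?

12

May 8, 1926 is a Saturday.
The range spans 41 days (inclusive of both endpoints).
41 = 7 × 5 + 6, so there are 5 full weeks plus 6 extra days.
Each full week contributes 2 weekend days (Sat, Sun): 5 × 2 = 10.
The 6 extra days are Saturday, Sunday, Monday, Tuesday, Wednesday, Thursday — 2 of them qualify.
Total: 10 + 2 = 12.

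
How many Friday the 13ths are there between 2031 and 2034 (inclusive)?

6

Friday-the-13ths by year:
2031: Jun
2032: Feb, Aug
2033: May
2034: Jan, Oct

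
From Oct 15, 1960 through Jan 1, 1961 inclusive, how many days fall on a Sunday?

12

Oct 15, 1960 is a Saturday.
The range spans 79 days (inclusive of both endpoints).
79 = 7 × 11 + 2, so there are 11 full weeks plus 2 extra days.
Each full week contributes one Sunday: 11 so far.
The 2 extra days are Sat, Sun — 1 of them qualifies.
Total: 11 + 1 = 12.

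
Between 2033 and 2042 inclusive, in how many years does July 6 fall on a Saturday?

1

Day of week of July 6 in each year:
2033: Wed, 2034: Thu, 2035: Fri, 2036: Sun, 2037: Mon, 2038: Tue, 2039: Wed, 2040: Fri, 2041: Sat ✓, 2042: Sun
Saturdays: 2041.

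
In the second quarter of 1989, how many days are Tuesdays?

13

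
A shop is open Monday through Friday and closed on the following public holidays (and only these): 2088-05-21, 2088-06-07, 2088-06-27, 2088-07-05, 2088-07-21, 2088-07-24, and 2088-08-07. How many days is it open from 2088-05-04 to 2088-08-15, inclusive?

70 working days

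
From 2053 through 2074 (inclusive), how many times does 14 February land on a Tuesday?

Day of week of February 14 in each year:
2053: Fri, 2054: Sat, 2055: Sun, 2056: Mon, 2057: Wed, 2058: Thu, 2059: Fri, 2060: Sat, 2061: Mon, 2062: Tue ✓, 2063: Wed, 2064: Thu, 2065: Sat, 2066: Sun, 2067: Mon, 2068: Tue ✓, 2069: Thu, 2070: Fri, 2071: Sat, 2072: Sun, 2073: Tue ✓, 2074: Wed
Tuesdays: 2062, 2068, 2073.

3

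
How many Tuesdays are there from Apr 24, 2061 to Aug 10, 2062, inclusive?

Apr 24, 2061 is a Sunday.
From Apr 24, 2061 to Aug 10, 2062 is 474 days inclusive.
474 = 7 × 67 + 5, so there are 67 full weeks plus 5 extra days.
Each full week contributes one Tuesday: 67 so far.
The 5 extra days are Sun, Mon, Tue, Wed, Thu — 1 of them qualifies.
Total: 67 + 1 = 68.

68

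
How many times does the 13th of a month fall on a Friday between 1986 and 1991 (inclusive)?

11

Friday-the-13ths by year:
1986: Jun
1987: Feb, Mar, Nov
1988: May
1989: Jan, Oct
1990: Apr, Jul
1991: Sep, Dec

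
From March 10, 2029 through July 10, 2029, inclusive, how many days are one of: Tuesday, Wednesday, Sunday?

53

March 10, 2029 is a Saturday.
The range spans 123 days (inclusive of both endpoints).
123 = 7 × 17 + 4, so there are 17 full weeks plus 4 extra days.
Each full week contributes 3 days from the set (Tue, Wed, Sun): 17 × 3 = 51.
The 4 extra days are Sat, Sun, Mon, Tue — 2 of them qualify.
Total: 51 + 2 = 53.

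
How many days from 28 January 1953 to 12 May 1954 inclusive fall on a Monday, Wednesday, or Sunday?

202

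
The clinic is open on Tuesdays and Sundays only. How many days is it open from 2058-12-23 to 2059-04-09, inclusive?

31

2058-12-23 is a Monday.
That's 108 days from start to end, counting both.
108 = 7 × 15 + 3, so there are 15 full weeks plus 3 extra days.
Each full week contributes 2 days from the set (Tue, Sun): 15 × 2 = 30.
The 3 extra days are Monday, Tuesday, Wednesday — 1 of them qualifies.
Total: 30 + 1 = 31.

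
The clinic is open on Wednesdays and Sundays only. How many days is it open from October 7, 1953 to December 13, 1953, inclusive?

October 7, 1953 is a Wednesday.
From October 7, 1953 to December 13, 1953 is 68 days inclusive.
68 = 7 × 9 + 5, so there are 9 full weeks plus 5 extra days.
Each full week contributes 2 days from the set (Wed, Sun): 9 × 2 = 18.
The 5 extra days are Wed, Thu, Fri, Sat, Sun — 2 of them qualify.
Total: 18 + 2 = 20.

20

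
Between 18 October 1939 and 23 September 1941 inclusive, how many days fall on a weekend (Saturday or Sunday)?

202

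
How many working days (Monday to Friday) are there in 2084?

1 January 2084 is a Saturday.
From 1 January 2084 to 31 December 2084 is 366 days inclusive.
366 = 7 × 52 + 2, so there are 52 full weeks plus 2 extra days.
Each full week contributes 5 weekdays (Mon–Fri): 52 × 5 = 260.
The 2 extra days are Saturday, Sunday — none qualify.
Total: 260 + 0 = 260.

260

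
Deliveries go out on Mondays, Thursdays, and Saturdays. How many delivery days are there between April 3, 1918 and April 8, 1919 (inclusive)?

159

April 3, 1918 is a Wednesday.
The range spans 371 days (inclusive of both endpoints).
371 = 7 × 53, so the span is exactly 53 full weeks.
Each full week contributes 3 days from the set (Mon, Thu, Sat): 53 × 3 = 159.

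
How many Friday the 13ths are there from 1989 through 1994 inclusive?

Friday-the-13ths by year:
1989: Jan, Oct
1990: Apr, Jul
1991: Sep, Dec
1992: Mar, Nov
1993: Aug
1994: May

10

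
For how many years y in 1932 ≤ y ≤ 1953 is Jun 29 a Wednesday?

3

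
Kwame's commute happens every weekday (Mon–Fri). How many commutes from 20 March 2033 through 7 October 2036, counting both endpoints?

927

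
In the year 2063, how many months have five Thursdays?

4

A month has five Thursdays exactly when Thursday falls within its first (length − 28) days.
Jan: 31 days, starts Mon → 5 of Mon, Tue, Wed
Feb: 28 days, starts Thu → 5 of (none)
Mar: 31 days, starts Thu → 5 of Thu, Fri, Sat ✓
Apr: 30 days, starts Sun → 5 of Sun, Mon
May: 31 days, starts Tue → 5 of Tue, Wed, Thu ✓
Jun: 30 days, starts Fri → 5 of Fri, Sat
Jul: 31 days, starts Sun → 5 of Sun, Mon, Tue
Aug: 31 days, starts Wed → 5 of Wed, Thu, Fri ✓
Sep: 30 days, starts Sat → 5 of Sat, Sun
Oct: 31 days, starts Mon → 5 of Mon, Tue, Wed
Nov: 30 days, starts Thu → 5 of Thu, Fri ✓
Dec: 31 days, starts Sat → 5 of Sat, Sun, Mon
Months with five Thursdays: Mar, May, Aug, Nov.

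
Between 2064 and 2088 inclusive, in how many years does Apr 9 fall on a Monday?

3

Day of week of April 9 in each year:
2064: Wed, 2065: Thu, 2066: Fri, 2067: Sat, 2068: Mon ✓, 2069: Tue, 2070: Wed, 2071: Thu, 2072: Sat, 2073: Sun, 2074: Mon ✓, 2075: Tue, 2076: Thu, 2077: Fri, 2078: Sat, 2079: Sun, 2080: Tue, 2081: Wed, 2082: Thu, 2083: Fri, 2084: Sun, 2085: Mon ✓, 2086: Tue, 2087: Wed, 2088: Fri
Mondays: 2068, 2074, 2085.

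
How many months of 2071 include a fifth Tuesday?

4

A month has five Tuesdays exactly when Tuesday falls within its first (length − 28) days.
Jan: 31 days, starts Thu → 5 of Thu, Fri, Sat
Feb: 28 days, starts Sun → 5 of (none)
Mar: 31 days, starts Sun → 5 of Sun, Mon, Tue ✓
Apr: 30 days, starts Wed → 5 of Wed, Thu
May: 31 days, starts Fri → 5 of Fri, Sat, Sun
Jun: 30 days, starts Mon → 5 of Mon, Tue ✓
Jul: 31 days, starts Wed → 5 of Wed, Thu, Fri
Aug: 31 days, starts Sat → 5 of Sat, Sun, Mon
Sep: 30 days, starts Tue → 5 of Tue, Wed ✓
Oct: 31 days, starts Thu → 5 of Thu, Fri, Sat
Nov: 30 days, starts Sun → 5 of Sun, Mon
Dec: 31 days, starts Tue → 5 of Tue, Wed, Thu ✓
Months with five Tuesdays: Mar, Jun, Sep, Dec.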